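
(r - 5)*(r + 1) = r^2 - 4*r - 5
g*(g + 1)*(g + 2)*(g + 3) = g^4 + 6*g^3 + 11*g^2 + 6*g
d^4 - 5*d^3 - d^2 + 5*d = d*(d - 5)*(d - 1)*(d + 1)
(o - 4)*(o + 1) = o^2 - 3*o - 4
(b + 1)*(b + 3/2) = b^2 + 5*b/2 + 3/2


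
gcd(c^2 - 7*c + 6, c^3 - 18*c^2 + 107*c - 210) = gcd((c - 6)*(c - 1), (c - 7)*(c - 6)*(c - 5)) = c - 6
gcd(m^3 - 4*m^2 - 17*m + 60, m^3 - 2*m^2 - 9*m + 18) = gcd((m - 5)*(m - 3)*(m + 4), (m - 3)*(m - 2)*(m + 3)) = m - 3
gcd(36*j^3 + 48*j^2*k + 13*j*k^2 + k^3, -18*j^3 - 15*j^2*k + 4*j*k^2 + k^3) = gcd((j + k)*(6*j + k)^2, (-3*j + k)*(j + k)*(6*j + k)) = 6*j^2 + 7*j*k + k^2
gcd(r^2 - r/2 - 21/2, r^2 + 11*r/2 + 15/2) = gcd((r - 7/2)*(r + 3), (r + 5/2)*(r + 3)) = r + 3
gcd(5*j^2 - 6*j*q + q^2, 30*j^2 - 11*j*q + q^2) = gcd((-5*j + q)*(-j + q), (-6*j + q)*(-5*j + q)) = -5*j + q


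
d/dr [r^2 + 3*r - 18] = 2*r + 3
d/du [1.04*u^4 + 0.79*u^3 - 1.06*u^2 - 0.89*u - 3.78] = 4.16*u^3 + 2.37*u^2 - 2.12*u - 0.89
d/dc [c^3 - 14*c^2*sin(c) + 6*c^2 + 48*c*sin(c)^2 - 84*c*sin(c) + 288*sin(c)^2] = -14*c^2*cos(c) + 3*c^2 - 28*c*sin(c) + 48*c*sin(2*c) - 84*c*cos(c) + 12*c + 48*sin(c)^2 - 84*sin(c) + 288*sin(2*c)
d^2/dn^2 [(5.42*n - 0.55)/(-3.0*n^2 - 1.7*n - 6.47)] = (-(5.42*n - 0.55)*(6.0*n + 1.7)*(12.0*n + 3.4) + (97.56*n + 15.128)*(3.0*n^2 + 1.7*n + 6.47))/(3.0*n^2 + 1.7*n + 6.47)^3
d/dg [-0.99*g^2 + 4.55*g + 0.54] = 4.55 - 1.98*g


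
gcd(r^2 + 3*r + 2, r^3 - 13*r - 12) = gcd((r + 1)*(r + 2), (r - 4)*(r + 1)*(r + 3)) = r + 1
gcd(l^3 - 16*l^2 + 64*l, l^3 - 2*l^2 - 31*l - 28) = 1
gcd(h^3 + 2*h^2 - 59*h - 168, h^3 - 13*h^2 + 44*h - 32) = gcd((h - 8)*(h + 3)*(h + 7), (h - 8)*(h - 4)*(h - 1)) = h - 8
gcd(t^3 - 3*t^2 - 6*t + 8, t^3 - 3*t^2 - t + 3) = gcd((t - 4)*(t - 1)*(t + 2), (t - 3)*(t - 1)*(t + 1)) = t - 1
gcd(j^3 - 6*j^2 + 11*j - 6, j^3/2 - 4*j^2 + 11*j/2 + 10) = 1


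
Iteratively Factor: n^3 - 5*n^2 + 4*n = (n - 1)*(n^2 - 4*n) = (n - 4)*(n - 1)*(n)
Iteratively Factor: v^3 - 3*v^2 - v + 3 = (v - 1)*(v^2 - 2*v - 3) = (v - 1)*(v + 1)*(v - 3)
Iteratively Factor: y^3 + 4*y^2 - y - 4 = (y + 4)*(y^2 - 1) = (y - 1)*(y + 4)*(y + 1)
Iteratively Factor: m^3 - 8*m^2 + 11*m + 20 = (m - 5)*(m^2 - 3*m - 4) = (m - 5)*(m + 1)*(m - 4)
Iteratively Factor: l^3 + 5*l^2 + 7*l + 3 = (l + 1)*(l^2 + 4*l + 3) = (l + 1)*(l + 3)*(l + 1)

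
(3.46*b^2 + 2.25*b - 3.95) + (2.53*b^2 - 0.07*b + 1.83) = 5.99*b^2 + 2.18*b - 2.12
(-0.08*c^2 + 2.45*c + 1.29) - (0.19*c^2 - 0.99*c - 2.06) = -0.27*c^2 + 3.44*c + 3.35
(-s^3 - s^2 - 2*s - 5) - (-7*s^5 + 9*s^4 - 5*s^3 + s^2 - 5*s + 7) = 7*s^5 - 9*s^4 + 4*s^3 - 2*s^2 + 3*s - 12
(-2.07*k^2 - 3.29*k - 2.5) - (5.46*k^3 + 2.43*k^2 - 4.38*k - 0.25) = -5.46*k^3 - 4.5*k^2 + 1.09*k - 2.25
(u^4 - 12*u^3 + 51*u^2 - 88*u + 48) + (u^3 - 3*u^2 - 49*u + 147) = u^4 - 11*u^3 + 48*u^2 - 137*u + 195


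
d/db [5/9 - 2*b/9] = -2/9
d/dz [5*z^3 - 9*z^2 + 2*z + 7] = 15*z^2 - 18*z + 2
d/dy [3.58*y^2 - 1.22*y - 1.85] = 7.16*y - 1.22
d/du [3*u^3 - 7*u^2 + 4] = u*(9*u - 14)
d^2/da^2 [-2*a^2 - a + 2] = -4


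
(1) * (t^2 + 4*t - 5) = t^2 + 4*t - 5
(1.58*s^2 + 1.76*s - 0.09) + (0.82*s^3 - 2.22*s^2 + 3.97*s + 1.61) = 0.82*s^3 - 0.64*s^2 + 5.73*s + 1.52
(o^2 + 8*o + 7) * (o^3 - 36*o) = o^5 + 8*o^4 - 29*o^3 - 288*o^2 - 252*o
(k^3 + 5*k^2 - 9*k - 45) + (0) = k^3 + 5*k^2 - 9*k - 45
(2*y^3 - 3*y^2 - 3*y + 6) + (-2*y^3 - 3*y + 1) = -3*y^2 - 6*y + 7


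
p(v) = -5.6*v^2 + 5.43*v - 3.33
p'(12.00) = -128.97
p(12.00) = -744.57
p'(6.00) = -61.77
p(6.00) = -172.35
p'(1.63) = -12.83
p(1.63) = -9.36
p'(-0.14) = 7.00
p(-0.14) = -4.20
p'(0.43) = 0.61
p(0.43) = -2.03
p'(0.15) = 3.75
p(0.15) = -2.64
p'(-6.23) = 75.21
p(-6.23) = -254.51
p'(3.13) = -29.63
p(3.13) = -41.20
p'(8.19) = -86.30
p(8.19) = -334.48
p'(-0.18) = 7.45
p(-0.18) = -4.49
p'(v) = 5.43 - 11.2*v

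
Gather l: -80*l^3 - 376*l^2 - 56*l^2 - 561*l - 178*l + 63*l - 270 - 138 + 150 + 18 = -80*l^3 - 432*l^2 - 676*l - 240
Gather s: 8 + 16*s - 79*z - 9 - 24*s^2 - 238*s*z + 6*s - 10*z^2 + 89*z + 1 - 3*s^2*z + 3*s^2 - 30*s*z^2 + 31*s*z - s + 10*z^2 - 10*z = s^2*(-3*z - 21) + s*(-30*z^2 - 207*z + 21)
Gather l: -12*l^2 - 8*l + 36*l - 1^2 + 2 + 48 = -12*l^2 + 28*l + 49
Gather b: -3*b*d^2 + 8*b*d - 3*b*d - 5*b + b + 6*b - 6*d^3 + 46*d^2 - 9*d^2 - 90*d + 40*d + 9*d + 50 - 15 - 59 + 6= b*(-3*d^2 + 5*d + 2) - 6*d^3 + 37*d^2 - 41*d - 18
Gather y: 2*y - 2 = 2*y - 2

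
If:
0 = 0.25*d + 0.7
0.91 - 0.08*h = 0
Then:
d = -2.80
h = 11.38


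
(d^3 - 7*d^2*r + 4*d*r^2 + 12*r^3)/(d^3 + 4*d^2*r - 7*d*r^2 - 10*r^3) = (d - 6*r)/(d + 5*r)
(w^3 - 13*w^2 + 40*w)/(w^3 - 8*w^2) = (w - 5)/w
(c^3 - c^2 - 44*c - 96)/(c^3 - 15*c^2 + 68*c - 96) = (c^2 + 7*c + 12)/(c^2 - 7*c + 12)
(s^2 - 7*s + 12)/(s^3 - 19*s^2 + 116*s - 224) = (s - 3)/(s^2 - 15*s + 56)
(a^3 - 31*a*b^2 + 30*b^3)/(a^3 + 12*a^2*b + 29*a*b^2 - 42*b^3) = (a - 5*b)/(a + 7*b)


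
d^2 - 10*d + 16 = (d - 8)*(d - 2)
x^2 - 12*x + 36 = (x - 6)^2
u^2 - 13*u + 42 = (u - 7)*(u - 6)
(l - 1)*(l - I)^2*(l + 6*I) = l^4 - l^3 + 4*I*l^3 + 11*l^2 - 4*I*l^2 - 11*l - 6*I*l + 6*I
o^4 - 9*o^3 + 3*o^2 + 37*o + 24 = (o - 8)*(o - 3)*(o + 1)^2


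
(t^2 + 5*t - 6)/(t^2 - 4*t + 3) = (t + 6)/(t - 3)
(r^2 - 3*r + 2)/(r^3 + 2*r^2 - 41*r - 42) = (r^2 - 3*r + 2)/(r^3 + 2*r^2 - 41*r - 42)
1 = 1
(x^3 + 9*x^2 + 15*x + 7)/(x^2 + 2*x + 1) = x + 7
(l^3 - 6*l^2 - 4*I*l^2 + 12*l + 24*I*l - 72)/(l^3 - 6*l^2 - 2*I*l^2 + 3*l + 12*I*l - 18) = (l^2 - 4*I*l + 12)/(l^2 - 2*I*l + 3)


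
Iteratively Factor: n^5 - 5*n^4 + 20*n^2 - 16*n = (n - 4)*(n^4 - n^3 - 4*n^2 + 4*n) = (n - 4)*(n - 1)*(n^3 - 4*n) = (n - 4)*(n - 1)*(n + 2)*(n^2 - 2*n) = (n - 4)*(n - 2)*(n - 1)*(n + 2)*(n)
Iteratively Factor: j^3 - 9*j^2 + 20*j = (j - 4)*(j^2 - 5*j) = j*(j - 4)*(j - 5)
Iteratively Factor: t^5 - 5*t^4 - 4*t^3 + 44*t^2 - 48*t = (t + 3)*(t^4 - 8*t^3 + 20*t^2 - 16*t) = (t - 2)*(t + 3)*(t^3 - 6*t^2 + 8*t) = t*(t - 2)*(t + 3)*(t^2 - 6*t + 8) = t*(t - 2)^2*(t + 3)*(t - 4)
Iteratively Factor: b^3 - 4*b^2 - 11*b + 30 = (b - 2)*(b^2 - 2*b - 15) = (b - 5)*(b - 2)*(b + 3)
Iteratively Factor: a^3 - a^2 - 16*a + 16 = (a + 4)*(a^2 - 5*a + 4) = (a - 4)*(a + 4)*(a - 1)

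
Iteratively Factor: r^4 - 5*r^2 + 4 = (r + 1)*(r^3 - r^2 - 4*r + 4) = (r - 1)*(r + 1)*(r^2 - 4) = (r - 1)*(r + 1)*(r + 2)*(r - 2)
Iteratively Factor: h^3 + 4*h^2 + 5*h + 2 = (h + 1)*(h^2 + 3*h + 2) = (h + 1)^2*(h + 2)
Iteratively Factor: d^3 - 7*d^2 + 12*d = (d)*(d^2 - 7*d + 12) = d*(d - 3)*(d - 4)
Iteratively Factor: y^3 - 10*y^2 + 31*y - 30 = (y - 5)*(y^2 - 5*y + 6) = (y - 5)*(y - 2)*(y - 3)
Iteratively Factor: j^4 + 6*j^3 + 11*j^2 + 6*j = (j + 2)*(j^3 + 4*j^2 + 3*j) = j*(j + 2)*(j^2 + 4*j + 3) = j*(j + 2)*(j + 3)*(j + 1)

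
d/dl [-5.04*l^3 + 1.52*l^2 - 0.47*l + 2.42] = -15.12*l^2 + 3.04*l - 0.47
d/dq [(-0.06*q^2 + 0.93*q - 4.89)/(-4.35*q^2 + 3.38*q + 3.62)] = (3.8427*q^2 - 42.9774*q + 19.8948)/(18.9225*q^4 - 29.406*q^3 - 20.0696*q^2 + 24.4712*q + 13.1044)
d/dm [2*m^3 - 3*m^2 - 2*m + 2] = 6*m^2 - 6*m - 2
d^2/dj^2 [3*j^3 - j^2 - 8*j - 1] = 18*j - 2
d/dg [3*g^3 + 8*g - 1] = 9*g^2 + 8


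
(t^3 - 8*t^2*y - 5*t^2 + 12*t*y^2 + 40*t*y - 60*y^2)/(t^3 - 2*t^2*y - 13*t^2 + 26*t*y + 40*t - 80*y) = (t - 6*y)/(t - 8)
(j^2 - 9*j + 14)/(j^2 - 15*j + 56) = (j - 2)/(j - 8)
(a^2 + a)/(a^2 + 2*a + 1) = a/(a + 1)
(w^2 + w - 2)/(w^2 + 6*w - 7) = (w + 2)/(w + 7)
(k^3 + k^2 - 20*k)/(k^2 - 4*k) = k + 5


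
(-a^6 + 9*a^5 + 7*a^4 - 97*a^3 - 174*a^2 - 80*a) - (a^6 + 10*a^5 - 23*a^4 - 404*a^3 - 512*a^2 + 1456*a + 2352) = -2*a^6 - a^5 + 30*a^4 + 307*a^3 + 338*a^2 - 1536*a - 2352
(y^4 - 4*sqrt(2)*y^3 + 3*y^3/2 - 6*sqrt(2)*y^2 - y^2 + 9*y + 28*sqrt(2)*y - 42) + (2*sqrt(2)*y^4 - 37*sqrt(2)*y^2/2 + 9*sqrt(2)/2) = y^4 + 2*sqrt(2)*y^4 - 4*sqrt(2)*y^3 + 3*y^3/2 - 49*sqrt(2)*y^2/2 - y^2 + 9*y + 28*sqrt(2)*y - 42 + 9*sqrt(2)/2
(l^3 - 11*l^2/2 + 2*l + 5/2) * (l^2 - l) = l^5 - 13*l^4/2 + 15*l^3/2 + l^2/2 - 5*l/2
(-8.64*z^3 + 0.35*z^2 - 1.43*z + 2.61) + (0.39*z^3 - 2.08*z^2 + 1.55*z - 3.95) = -8.25*z^3 - 1.73*z^2 + 0.12*z - 1.34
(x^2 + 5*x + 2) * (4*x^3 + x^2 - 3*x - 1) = 4*x^5 + 21*x^4 + 10*x^3 - 14*x^2 - 11*x - 2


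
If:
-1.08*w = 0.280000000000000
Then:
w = -0.26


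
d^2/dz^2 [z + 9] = 0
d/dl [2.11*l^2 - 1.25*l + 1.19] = 4.22*l - 1.25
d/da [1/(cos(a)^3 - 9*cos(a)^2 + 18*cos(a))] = 3*(sin(a) + 6*sin(a)/cos(a)^2 - 6*tan(a))/((cos(a) - 6)^2*(cos(a) - 3)^2)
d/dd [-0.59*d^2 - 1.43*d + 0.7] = -1.18*d - 1.43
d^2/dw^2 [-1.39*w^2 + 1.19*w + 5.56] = -2.78000000000000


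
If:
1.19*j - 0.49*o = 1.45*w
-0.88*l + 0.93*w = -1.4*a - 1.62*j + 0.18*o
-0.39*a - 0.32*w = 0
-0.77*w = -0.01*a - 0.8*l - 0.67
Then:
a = -0.82051282051282*w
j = 0.458289094158659*w - 0.623067632850242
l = 0.97275641025641*w - 0.8375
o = -1.84619587336979*w - 1.51316425120773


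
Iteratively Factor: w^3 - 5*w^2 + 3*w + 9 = (w - 3)*(w^2 - 2*w - 3) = (w - 3)*(w + 1)*(w - 3)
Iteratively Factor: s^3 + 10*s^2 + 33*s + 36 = (s + 3)*(s^2 + 7*s + 12) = (s + 3)*(s + 4)*(s + 3)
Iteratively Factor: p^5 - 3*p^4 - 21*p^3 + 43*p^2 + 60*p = (p - 3)*(p^4 - 21*p^2 - 20*p) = (p - 3)*(p + 1)*(p^3 - p^2 - 20*p) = (p - 5)*(p - 3)*(p + 1)*(p^2 + 4*p) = (p - 5)*(p - 3)*(p + 1)*(p + 4)*(p)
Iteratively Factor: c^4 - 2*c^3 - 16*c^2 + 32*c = (c - 2)*(c^3 - 16*c) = c*(c - 2)*(c^2 - 16) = c*(c - 4)*(c - 2)*(c + 4)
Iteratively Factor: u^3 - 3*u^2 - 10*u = (u - 5)*(u^2 + 2*u) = (u - 5)*(u + 2)*(u)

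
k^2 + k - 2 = (k - 1)*(k + 2)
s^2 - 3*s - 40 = (s - 8)*(s + 5)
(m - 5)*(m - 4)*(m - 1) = m^3 - 10*m^2 + 29*m - 20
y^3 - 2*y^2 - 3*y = y*(y - 3)*(y + 1)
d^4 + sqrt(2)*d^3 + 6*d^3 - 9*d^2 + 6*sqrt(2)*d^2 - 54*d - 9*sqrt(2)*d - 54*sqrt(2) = (d - 3)*(d + 3)*(d + 6)*(d + sqrt(2))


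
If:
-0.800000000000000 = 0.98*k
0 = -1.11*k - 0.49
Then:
No Solution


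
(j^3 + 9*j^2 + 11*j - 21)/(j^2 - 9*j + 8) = (j^2 + 10*j + 21)/(j - 8)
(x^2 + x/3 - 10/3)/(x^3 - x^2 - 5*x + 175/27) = 9*(x + 2)/(9*x^2 + 6*x - 35)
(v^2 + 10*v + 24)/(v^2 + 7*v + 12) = (v + 6)/(v + 3)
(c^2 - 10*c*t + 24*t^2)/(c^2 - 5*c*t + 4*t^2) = (-c + 6*t)/(-c + t)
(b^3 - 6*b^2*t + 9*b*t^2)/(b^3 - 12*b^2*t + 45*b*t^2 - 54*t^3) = b/(b - 6*t)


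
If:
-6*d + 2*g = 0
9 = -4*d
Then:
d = -9/4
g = -27/4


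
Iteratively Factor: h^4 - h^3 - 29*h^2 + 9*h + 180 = (h + 4)*(h^3 - 5*h^2 - 9*h + 45) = (h - 5)*(h + 4)*(h^2 - 9) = (h - 5)*(h - 3)*(h + 4)*(h + 3)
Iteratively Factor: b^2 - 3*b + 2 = (b - 1)*(b - 2)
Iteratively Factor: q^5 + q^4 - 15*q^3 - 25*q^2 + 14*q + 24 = (q - 4)*(q^4 + 5*q^3 + 5*q^2 - 5*q - 6) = (q - 4)*(q + 3)*(q^3 + 2*q^2 - q - 2) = (q - 4)*(q + 1)*(q + 3)*(q^2 + q - 2) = (q - 4)*(q + 1)*(q + 2)*(q + 3)*(q - 1)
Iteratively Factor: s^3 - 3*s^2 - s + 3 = (s - 1)*(s^2 - 2*s - 3) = (s - 1)*(s + 1)*(s - 3)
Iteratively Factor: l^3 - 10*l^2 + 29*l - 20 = (l - 4)*(l^2 - 6*l + 5) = (l - 4)*(l - 1)*(l - 5)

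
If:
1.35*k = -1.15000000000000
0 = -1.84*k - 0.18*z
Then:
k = -0.85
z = 8.71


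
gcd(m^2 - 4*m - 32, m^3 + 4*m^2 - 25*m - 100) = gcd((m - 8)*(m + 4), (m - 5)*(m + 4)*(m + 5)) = m + 4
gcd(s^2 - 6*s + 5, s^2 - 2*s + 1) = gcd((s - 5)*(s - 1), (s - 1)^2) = s - 1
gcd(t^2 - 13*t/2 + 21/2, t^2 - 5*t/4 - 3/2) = 1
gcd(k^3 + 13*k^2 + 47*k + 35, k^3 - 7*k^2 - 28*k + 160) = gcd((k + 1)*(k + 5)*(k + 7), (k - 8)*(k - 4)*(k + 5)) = k + 5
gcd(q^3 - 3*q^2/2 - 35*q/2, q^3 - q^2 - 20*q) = q^2 - 5*q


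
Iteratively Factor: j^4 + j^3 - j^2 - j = (j - 1)*(j^3 + 2*j^2 + j) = (j - 1)*(j + 1)*(j^2 + j) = j*(j - 1)*(j + 1)*(j + 1)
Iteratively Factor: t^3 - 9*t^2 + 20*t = (t)*(t^2 - 9*t + 20) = t*(t - 5)*(t - 4)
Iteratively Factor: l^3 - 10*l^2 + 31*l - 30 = (l - 5)*(l^2 - 5*l + 6) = (l - 5)*(l - 2)*(l - 3)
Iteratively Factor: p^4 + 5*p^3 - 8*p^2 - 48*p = (p + 4)*(p^3 + p^2 - 12*p) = (p + 4)^2*(p^2 - 3*p) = p*(p + 4)^2*(p - 3)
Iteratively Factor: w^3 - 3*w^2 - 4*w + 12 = (w - 2)*(w^2 - w - 6) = (w - 2)*(w + 2)*(w - 3)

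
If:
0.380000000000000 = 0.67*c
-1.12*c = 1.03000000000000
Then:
No Solution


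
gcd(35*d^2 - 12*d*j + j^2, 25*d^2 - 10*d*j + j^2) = 5*d - j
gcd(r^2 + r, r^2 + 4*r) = r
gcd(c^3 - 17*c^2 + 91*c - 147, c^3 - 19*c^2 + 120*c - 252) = c - 7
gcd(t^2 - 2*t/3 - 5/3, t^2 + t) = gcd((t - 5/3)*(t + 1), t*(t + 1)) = t + 1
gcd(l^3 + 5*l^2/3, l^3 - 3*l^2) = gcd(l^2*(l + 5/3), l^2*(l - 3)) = l^2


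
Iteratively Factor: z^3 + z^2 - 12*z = (z - 3)*(z^2 + 4*z) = z*(z - 3)*(z + 4)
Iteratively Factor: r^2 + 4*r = (r)*(r + 4)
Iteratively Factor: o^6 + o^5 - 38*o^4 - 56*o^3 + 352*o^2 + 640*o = (o + 4)*(o^5 - 3*o^4 - 26*o^3 + 48*o^2 + 160*o) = (o + 2)*(o + 4)*(o^4 - 5*o^3 - 16*o^2 + 80*o) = (o + 2)*(o + 4)^2*(o^3 - 9*o^2 + 20*o) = (o - 5)*(o + 2)*(o + 4)^2*(o^2 - 4*o) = (o - 5)*(o - 4)*(o + 2)*(o + 4)^2*(o)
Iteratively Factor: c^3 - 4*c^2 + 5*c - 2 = (c - 2)*(c^2 - 2*c + 1) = (c - 2)*(c - 1)*(c - 1)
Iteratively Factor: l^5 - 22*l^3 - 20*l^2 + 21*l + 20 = (l + 1)*(l^4 - l^3 - 21*l^2 + l + 20) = (l - 1)*(l + 1)*(l^3 - 21*l - 20) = (l - 5)*(l - 1)*(l + 1)*(l^2 + 5*l + 4) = (l - 5)*(l - 1)*(l + 1)^2*(l + 4)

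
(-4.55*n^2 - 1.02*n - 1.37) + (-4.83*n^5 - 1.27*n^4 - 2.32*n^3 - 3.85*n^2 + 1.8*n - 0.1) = -4.83*n^5 - 1.27*n^4 - 2.32*n^3 - 8.4*n^2 + 0.78*n - 1.47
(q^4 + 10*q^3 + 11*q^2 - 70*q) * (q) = q^5 + 10*q^4 + 11*q^3 - 70*q^2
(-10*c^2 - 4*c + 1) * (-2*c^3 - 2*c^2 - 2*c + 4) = 20*c^5 + 28*c^4 + 26*c^3 - 34*c^2 - 18*c + 4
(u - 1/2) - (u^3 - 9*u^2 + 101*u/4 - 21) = -u^3 + 9*u^2 - 97*u/4 + 41/2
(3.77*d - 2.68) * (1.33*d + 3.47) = 5.0141*d^2 + 9.5175*d - 9.2996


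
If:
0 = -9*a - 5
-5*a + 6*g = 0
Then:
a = -5/9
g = -25/54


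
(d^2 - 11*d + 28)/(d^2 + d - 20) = (d - 7)/(d + 5)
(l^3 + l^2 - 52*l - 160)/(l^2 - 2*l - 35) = (l^2 - 4*l - 32)/(l - 7)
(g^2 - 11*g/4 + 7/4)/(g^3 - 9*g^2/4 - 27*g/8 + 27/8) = 2*(4*g^2 - 11*g + 7)/(8*g^3 - 18*g^2 - 27*g + 27)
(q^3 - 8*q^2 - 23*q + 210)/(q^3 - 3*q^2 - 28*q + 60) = (q - 7)/(q - 2)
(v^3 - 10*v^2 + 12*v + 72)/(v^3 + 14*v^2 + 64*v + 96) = (v^3 - 10*v^2 + 12*v + 72)/(v^3 + 14*v^2 + 64*v + 96)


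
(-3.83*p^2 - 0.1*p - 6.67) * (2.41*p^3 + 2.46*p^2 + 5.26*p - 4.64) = -9.2303*p^5 - 9.6628*p^4 - 36.4665*p^3 + 0.837*p^2 - 34.6202*p + 30.9488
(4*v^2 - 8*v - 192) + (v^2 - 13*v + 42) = 5*v^2 - 21*v - 150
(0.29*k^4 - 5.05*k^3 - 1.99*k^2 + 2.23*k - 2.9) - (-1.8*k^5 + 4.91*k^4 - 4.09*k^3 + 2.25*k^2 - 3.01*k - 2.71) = 1.8*k^5 - 4.62*k^4 - 0.96*k^3 - 4.24*k^2 + 5.24*k - 0.19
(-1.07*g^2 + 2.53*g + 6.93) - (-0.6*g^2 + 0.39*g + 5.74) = -0.47*g^2 + 2.14*g + 1.19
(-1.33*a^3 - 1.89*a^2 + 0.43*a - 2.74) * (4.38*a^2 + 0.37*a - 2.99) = -5.8254*a^5 - 8.7703*a^4 + 5.1608*a^3 - 6.191*a^2 - 2.2995*a + 8.1926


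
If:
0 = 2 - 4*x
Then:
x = 1/2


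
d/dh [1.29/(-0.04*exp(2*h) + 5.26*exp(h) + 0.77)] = (0.1032*exp(h) - 6.7854)*exp(h)/(-0.04*exp(2*h) + 5.26*exp(h) + 0.77)^2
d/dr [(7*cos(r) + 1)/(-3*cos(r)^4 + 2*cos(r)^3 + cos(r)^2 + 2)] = (-63*(1 - cos(2*r))^2/4 + 14*cos(r) - 113*cos(2*r)/2 + 4*cos(3*r) - 15/2)*sin(r)/(-3*cos(r)^4 + 2*cos(r)^3 + cos(r)^2 + 2)^2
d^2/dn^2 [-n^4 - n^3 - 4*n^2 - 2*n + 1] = -12*n^2 - 6*n - 8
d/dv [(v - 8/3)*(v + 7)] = 2*v + 13/3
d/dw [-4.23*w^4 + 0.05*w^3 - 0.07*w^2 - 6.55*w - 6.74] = -16.92*w^3 + 0.15*w^2 - 0.14*w - 6.55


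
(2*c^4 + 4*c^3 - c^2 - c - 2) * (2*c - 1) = 4*c^5 + 6*c^4 - 6*c^3 - c^2 - 3*c + 2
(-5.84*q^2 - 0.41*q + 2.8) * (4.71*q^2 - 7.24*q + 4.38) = -27.5064*q^4 + 40.3505*q^3 - 9.4228*q^2 - 22.0678*q + 12.264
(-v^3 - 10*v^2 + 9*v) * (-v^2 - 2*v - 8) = v^5 + 12*v^4 + 19*v^3 + 62*v^2 - 72*v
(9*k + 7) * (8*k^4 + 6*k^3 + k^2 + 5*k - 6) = 72*k^5 + 110*k^4 + 51*k^3 + 52*k^2 - 19*k - 42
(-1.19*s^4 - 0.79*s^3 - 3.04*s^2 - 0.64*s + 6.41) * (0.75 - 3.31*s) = 3.9389*s^5 + 1.7224*s^4 + 9.4699*s^3 - 0.1616*s^2 - 21.6971*s + 4.8075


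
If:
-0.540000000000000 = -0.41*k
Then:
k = 1.32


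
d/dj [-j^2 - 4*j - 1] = -2*j - 4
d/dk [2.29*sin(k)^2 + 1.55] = 2.29*sin(2*k)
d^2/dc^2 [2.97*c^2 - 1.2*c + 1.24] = 5.94000000000000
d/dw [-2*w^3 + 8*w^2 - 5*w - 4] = -6*w^2 + 16*w - 5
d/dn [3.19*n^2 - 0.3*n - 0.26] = 6.38*n - 0.3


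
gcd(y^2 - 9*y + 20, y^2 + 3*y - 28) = y - 4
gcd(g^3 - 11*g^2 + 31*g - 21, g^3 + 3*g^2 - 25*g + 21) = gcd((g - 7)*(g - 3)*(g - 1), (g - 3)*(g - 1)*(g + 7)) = g^2 - 4*g + 3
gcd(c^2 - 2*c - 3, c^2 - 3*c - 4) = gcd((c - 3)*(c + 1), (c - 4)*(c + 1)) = c + 1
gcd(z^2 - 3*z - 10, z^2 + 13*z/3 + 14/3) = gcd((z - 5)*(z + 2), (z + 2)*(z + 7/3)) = z + 2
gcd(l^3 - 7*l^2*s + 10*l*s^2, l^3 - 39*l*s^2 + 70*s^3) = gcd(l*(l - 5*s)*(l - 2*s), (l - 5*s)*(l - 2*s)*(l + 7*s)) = l^2 - 7*l*s + 10*s^2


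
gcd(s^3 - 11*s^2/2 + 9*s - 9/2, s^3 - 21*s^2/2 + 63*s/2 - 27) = s^2 - 9*s/2 + 9/2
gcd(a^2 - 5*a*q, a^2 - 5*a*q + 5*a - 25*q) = -a + 5*q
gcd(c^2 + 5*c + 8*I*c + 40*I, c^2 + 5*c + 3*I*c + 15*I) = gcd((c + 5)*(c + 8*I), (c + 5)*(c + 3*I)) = c + 5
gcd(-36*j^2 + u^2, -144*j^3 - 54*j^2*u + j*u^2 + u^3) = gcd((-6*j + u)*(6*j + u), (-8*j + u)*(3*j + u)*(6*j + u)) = 6*j + u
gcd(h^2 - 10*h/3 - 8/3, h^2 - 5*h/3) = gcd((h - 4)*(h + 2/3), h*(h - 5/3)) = 1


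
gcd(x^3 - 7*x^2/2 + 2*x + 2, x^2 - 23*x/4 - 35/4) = 1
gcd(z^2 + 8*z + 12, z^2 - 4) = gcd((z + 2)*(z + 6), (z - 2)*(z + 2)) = z + 2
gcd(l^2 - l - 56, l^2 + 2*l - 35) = l + 7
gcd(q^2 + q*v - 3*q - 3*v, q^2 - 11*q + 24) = q - 3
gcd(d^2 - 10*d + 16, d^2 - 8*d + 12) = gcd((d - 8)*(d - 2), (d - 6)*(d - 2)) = d - 2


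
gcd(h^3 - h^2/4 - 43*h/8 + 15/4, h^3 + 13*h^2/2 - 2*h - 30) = h^2 + h/2 - 5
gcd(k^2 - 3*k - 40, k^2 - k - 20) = 1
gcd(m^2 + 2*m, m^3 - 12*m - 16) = m + 2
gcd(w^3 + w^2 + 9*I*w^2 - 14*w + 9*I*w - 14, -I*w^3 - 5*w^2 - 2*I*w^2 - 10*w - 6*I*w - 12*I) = 1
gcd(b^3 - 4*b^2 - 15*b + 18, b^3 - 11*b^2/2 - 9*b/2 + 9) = b^2 - 7*b + 6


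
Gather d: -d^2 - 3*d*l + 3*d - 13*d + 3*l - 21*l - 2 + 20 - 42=-d^2 + d*(-3*l - 10) - 18*l - 24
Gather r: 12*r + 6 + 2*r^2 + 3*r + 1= 2*r^2 + 15*r + 7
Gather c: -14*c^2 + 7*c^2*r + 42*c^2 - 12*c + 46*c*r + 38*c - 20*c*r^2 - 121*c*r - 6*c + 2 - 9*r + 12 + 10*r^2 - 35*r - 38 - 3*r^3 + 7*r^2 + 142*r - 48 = c^2*(7*r + 28) + c*(-20*r^2 - 75*r + 20) - 3*r^3 + 17*r^2 + 98*r - 72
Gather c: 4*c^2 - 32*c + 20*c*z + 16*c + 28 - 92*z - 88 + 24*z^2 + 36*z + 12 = 4*c^2 + c*(20*z - 16) + 24*z^2 - 56*z - 48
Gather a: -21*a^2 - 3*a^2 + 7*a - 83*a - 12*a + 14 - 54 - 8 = -24*a^2 - 88*a - 48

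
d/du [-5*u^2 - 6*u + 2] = -10*u - 6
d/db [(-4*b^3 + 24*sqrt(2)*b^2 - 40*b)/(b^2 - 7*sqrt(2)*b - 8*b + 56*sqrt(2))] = 4*(-b*(-2*b + 8 + 7*sqrt(2))*(b^2 - 6*sqrt(2)*b + 10) + (-3*b^2 + 12*sqrt(2)*b - 10)*(b^2 - 7*sqrt(2)*b - 8*b + 56*sqrt(2)))/(b^2 - 7*sqrt(2)*b - 8*b + 56*sqrt(2))^2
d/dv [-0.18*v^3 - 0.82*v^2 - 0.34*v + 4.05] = -0.54*v^2 - 1.64*v - 0.34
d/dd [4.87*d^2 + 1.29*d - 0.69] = 9.74*d + 1.29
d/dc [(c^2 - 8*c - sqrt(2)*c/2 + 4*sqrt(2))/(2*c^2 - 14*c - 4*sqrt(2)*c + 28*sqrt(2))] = (-3*sqrt(2)*c^2 + 2*c^2 + 40*sqrt(2)*c - 168*sqrt(2) + 4)/(4*(c^4 - 14*c^3 - 4*sqrt(2)*c^3 + 57*c^2 + 56*sqrt(2)*c^2 - 196*sqrt(2)*c - 112*c + 392))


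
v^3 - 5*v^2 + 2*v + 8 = (v - 4)*(v - 2)*(v + 1)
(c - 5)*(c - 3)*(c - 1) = c^3 - 9*c^2 + 23*c - 15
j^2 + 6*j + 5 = (j + 1)*(j + 5)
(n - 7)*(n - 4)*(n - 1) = n^3 - 12*n^2 + 39*n - 28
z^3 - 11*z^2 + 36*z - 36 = (z - 6)*(z - 3)*(z - 2)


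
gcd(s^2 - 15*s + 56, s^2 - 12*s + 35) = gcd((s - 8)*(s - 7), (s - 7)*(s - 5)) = s - 7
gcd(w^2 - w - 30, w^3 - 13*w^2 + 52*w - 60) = w - 6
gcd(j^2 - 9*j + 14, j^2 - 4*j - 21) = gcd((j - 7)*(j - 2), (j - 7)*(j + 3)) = j - 7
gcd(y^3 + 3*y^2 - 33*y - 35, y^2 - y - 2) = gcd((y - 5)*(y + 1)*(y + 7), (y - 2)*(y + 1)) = y + 1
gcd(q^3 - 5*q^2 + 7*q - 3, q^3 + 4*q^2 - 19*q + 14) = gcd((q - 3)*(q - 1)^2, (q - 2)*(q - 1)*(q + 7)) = q - 1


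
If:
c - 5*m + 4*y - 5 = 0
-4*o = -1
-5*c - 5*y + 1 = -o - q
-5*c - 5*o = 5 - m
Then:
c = y/6 - 145/96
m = 5*y/6 - 125/96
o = 1/4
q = 35*y/6 - 845/96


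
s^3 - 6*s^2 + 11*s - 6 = (s - 3)*(s - 2)*(s - 1)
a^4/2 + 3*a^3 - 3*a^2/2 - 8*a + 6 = (a/2 + 1)*(a - 1)^2*(a + 6)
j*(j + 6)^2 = j^3 + 12*j^2 + 36*j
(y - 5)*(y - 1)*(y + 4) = y^3 - 2*y^2 - 19*y + 20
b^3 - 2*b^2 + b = b*(b - 1)^2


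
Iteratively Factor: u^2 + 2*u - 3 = (u + 3)*(u - 1)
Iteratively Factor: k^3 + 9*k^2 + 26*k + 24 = (k + 2)*(k^2 + 7*k + 12) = (k + 2)*(k + 3)*(k + 4)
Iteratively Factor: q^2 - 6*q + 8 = (q - 4)*(q - 2)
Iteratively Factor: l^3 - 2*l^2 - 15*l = (l - 5)*(l^2 + 3*l) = l*(l - 5)*(l + 3)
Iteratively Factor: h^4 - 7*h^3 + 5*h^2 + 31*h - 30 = (h - 3)*(h^3 - 4*h^2 - 7*h + 10) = (h - 3)*(h - 1)*(h^2 - 3*h - 10) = (h - 3)*(h - 1)*(h + 2)*(h - 5)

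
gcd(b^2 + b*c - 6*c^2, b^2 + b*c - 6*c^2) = b^2 + b*c - 6*c^2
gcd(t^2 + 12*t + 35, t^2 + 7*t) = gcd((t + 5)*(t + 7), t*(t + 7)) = t + 7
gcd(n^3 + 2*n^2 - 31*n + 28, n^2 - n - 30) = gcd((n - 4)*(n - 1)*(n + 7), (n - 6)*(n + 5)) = 1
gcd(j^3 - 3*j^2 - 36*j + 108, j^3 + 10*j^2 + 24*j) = j + 6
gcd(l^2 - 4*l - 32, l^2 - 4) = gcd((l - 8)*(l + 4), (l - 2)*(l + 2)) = 1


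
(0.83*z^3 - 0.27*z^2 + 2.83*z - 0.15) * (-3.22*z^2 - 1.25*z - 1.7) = -2.6726*z^5 - 0.1681*z^4 - 10.1861*z^3 - 2.5955*z^2 - 4.6235*z + 0.255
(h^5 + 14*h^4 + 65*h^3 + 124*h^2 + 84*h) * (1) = h^5 + 14*h^4 + 65*h^3 + 124*h^2 + 84*h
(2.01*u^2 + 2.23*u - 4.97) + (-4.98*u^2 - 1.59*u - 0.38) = -2.97*u^2 + 0.64*u - 5.35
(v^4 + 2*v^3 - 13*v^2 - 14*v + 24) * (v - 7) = v^5 - 5*v^4 - 27*v^3 + 77*v^2 + 122*v - 168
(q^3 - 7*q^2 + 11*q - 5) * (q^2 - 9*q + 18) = q^5 - 16*q^4 + 92*q^3 - 230*q^2 + 243*q - 90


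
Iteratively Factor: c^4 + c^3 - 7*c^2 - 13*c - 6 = (c + 2)*(c^3 - c^2 - 5*c - 3) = (c + 1)*(c + 2)*(c^2 - 2*c - 3) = (c - 3)*(c + 1)*(c + 2)*(c + 1)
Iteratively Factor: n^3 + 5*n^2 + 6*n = (n + 2)*(n^2 + 3*n) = (n + 2)*(n + 3)*(n)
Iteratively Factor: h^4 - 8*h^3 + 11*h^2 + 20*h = (h - 4)*(h^3 - 4*h^2 - 5*h) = (h - 4)*(h + 1)*(h^2 - 5*h) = (h - 5)*(h - 4)*(h + 1)*(h)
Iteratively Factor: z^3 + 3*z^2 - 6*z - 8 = (z - 2)*(z^2 + 5*z + 4) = (z - 2)*(z + 1)*(z + 4)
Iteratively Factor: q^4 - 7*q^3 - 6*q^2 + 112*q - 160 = (q + 4)*(q^3 - 11*q^2 + 38*q - 40) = (q - 2)*(q + 4)*(q^2 - 9*q + 20) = (q - 4)*(q - 2)*(q + 4)*(q - 5)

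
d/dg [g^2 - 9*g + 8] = 2*g - 9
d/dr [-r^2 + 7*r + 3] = 7 - 2*r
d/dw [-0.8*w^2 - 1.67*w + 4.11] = -1.6*w - 1.67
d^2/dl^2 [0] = 0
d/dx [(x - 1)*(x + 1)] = 2*x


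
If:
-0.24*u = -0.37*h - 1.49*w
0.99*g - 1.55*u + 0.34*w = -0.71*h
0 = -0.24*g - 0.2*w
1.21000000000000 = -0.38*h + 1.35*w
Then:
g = -0.28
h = -2.00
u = -1.02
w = 0.33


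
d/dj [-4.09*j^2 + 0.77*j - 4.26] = 0.77 - 8.18*j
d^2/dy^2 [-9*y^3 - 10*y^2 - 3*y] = -54*y - 20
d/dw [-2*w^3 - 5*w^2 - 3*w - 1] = -6*w^2 - 10*w - 3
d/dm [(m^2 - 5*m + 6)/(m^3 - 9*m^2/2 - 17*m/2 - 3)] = 4*(-m^4 + 10*m^3 - 49*m^2 + 48*m + 66)/(4*m^6 - 36*m^5 + 13*m^4 + 282*m^3 + 397*m^2 + 204*m + 36)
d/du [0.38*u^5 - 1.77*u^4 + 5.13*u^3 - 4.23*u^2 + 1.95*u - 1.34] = 1.9*u^4 - 7.08*u^3 + 15.39*u^2 - 8.46*u + 1.95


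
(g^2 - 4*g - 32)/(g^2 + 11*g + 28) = (g - 8)/(g + 7)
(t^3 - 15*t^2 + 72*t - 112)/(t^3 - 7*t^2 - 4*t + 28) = (t^2 - 8*t + 16)/(t^2 - 4)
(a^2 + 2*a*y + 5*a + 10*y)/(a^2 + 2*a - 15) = (a + 2*y)/(a - 3)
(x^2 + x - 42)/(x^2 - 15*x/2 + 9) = 2*(x + 7)/(2*x - 3)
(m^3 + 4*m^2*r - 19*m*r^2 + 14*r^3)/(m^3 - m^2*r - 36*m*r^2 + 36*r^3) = (-m^2 - 5*m*r + 14*r^2)/(-m^2 + 36*r^2)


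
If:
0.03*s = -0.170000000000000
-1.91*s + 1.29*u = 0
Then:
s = -5.67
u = -8.39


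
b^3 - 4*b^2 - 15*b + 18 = (b - 6)*(b - 1)*(b + 3)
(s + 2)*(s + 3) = s^2 + 5*s + 6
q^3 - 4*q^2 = q^2*(q - 4)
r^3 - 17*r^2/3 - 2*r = r*(r - 6)*(r + 1/3)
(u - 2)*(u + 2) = u^2 - 4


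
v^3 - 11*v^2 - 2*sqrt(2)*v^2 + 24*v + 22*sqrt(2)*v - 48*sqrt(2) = (v - 8)*(v - 3)*(v - 2*sqrt(2))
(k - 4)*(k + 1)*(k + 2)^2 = k^4 + k^3 - 12*k^2 - 28*k - 16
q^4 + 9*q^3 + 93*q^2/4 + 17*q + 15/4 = (q + 1/2)^2*(q + 3)*(q + 5)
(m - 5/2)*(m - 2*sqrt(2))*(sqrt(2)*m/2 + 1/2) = sqrt(2)*m^3/2 - 5*sqrt(2)*m^2/4 - 3*m^2/2 - sqrt(2)*m + 15*m/4 + 5*sqrt(2)/2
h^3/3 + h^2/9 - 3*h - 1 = (h/3 + 1)*(h - 3)*(h + 1/3)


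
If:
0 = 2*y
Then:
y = 0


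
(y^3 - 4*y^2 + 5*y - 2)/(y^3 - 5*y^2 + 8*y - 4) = (y - 1)/(y - 2)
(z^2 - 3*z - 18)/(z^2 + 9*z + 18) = (z - 6)/(z + 6)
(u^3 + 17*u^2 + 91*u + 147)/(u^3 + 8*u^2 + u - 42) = (u + 7)/(u - 2)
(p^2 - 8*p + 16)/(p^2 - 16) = (p - 4)/(p + 4)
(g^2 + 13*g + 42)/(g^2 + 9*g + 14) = (g + 6)/(g + 2)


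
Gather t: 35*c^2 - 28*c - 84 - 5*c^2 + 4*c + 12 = 30*c^2 - 24*c - 72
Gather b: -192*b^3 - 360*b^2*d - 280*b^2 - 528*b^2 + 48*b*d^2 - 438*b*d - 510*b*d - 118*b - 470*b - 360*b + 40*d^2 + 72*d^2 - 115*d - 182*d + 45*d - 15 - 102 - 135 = -192*b^3 + b^2*(-360*d - 808) + b*(48*d^2 - 948*d - 948) + 112*d^2 - 252*d - 252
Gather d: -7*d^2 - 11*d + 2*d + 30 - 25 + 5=-7*d^2 - 9*d + 10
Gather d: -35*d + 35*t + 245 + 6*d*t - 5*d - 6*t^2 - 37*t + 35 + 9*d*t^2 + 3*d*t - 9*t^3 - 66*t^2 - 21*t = d*(9*t^2 + 9*t - 40) - 9*t^3 - 72*t^2 - 23*t + 280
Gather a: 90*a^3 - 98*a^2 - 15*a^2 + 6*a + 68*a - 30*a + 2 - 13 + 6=90*a^3 - 113*a^2 + 44*a - 5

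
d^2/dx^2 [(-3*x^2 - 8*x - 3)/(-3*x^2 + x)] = 6*(27*x^3 + 27*x^2 - 9*x + 1)/(x^3*(27*x^3 - 27*x^2 + 9*x - 1))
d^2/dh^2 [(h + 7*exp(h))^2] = 14*h*exp(h) + 196*exp(2*h) + 28*exp(h) + 2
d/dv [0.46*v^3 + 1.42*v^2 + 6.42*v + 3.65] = 1.38*v^2 + 2.84*v + 6.42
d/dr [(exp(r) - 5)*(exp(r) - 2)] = (2*exp(r) - 7)*exp(r)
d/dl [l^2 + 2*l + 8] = 2*l + 2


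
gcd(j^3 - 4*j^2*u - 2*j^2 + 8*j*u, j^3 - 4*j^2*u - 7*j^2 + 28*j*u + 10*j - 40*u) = -j^2 + 4*j*u + 2*j - 8*u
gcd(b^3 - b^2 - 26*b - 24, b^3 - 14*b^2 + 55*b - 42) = b - 6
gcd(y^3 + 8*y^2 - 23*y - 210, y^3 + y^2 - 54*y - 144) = y + 6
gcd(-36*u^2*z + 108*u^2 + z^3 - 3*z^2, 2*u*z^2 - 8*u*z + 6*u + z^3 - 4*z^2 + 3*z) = z - 3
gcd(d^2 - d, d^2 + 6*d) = d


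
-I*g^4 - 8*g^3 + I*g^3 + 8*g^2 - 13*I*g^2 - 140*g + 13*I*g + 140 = (g - 7*I)*(g - 5*I)*(g + 4*I)*(-I*g + I)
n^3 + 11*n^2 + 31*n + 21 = (n + 1)*(n + 3)*(n + 7)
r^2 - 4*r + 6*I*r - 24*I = (r - 4)*(r + 6*I)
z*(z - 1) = z^2 - z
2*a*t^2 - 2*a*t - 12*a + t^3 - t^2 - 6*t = (2*a + t)*(t - 3)*(t + 2)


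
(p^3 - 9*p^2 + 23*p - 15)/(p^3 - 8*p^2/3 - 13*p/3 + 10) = 3*(p^2 - 6*p + 5)/(3*p^2 + p - 10)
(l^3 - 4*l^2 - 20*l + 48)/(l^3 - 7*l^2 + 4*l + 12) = (l + 4)/(l + 1)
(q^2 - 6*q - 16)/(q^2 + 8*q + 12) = (q - 8)/(q + 6)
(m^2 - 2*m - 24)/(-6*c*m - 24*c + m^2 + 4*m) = (6 - m)/(6*c - m)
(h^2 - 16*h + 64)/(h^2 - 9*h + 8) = (h - 8)/(h - 1)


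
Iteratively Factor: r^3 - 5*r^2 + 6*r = (r)*(r^2 - 5*r + 6) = r*(r - 3)*(r - 2)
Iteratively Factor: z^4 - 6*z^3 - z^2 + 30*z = (z + 2)*(z^3 - 8*z^2 + 15*z) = (z - 3)*(z + 2)*(z^2 - 5*z) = z*(z - 3)*(z + 2)*(z - 5)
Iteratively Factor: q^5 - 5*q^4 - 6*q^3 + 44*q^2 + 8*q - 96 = (q - 2)*(q^4 - 3*q^3 - 12*q^2 + 20*q + 48) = (q - 2)*(q + 2)*(q^3 - 5*q^2 - 2*q + 24) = (q - 2)*(q + 2)^2*(q^2 - 7*q + 12) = (q - 3)*(q - 2)*(q + 2)^2*(q - 4)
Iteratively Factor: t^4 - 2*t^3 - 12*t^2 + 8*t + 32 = (t - 4)*(t^3 + 2*t^2 - 4*t - 8) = (t - 4)*(t + 2)*(t^2 - 4) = (t - 4)*(t + 2)^2*(t - 2)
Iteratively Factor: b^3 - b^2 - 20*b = (b)*(b^2 - b - 20) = b*(b - 5)*(b + 4)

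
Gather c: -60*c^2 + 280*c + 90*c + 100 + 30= -60*c^2 + 370*c + 130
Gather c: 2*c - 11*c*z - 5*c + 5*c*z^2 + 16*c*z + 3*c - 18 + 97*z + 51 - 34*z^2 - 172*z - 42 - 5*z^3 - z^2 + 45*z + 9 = c*(5*z^2 + 5*z) - 5*z^3 - 35*z^2 - 30*z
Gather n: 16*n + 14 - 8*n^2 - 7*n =-8*n^2 + 9*n + 14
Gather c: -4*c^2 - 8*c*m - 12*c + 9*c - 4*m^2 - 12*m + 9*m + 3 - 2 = -4*c^2 + c*(-8*m - 3) - 4*m^2 - 3*m + 1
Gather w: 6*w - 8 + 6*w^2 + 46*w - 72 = 6*w^2 + 52*w - 80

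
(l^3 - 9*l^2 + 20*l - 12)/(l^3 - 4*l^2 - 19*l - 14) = (-l^3 + 9*l^2 - 20*l + 12)/(-l^3 + 4*l^2 + 19*l + 14)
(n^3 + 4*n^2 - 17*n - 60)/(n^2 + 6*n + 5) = (n^2 - n - 12)/(n + 1)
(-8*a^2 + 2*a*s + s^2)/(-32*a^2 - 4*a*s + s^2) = (-2*a + s)/(-8*a + s)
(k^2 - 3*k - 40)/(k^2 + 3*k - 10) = (k - 8)/(k - 2)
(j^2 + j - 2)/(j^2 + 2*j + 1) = (j^2 + j - 2)/(j^2 + 2*j + 1)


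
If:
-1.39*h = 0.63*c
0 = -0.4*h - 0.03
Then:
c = 0.17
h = -0.08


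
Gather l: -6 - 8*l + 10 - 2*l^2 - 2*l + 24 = -2*l^2 - 10*l + 28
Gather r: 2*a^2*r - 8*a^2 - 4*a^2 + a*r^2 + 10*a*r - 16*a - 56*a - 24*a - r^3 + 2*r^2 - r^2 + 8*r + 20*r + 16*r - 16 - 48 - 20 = -12*a^2 - 96*a - r^3 + r^2*(a + 1) + r*(2*a^2 + 10*a + 44) - 84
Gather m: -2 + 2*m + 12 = 2*m + 10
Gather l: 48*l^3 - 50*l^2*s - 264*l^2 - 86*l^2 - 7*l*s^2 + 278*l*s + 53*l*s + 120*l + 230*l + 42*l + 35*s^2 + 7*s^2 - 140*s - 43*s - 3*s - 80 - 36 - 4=48*l^3 + l^2*(-50*s - 350) + l*(-7*s^2 + 331*s + 392) + 42*s^2 - 186*s - 120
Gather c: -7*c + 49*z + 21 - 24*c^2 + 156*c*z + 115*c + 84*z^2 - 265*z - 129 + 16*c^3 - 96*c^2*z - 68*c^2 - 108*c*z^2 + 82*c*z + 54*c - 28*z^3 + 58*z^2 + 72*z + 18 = 16*c^3 + c^2*(-96*z - 92) + c*(-108*z^2 + 238*z + 162) - 28*z^3 + 142*z^2 - 144*z - 90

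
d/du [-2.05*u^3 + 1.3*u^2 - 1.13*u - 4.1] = -6.15*u^2 + 2.6*u - 1.13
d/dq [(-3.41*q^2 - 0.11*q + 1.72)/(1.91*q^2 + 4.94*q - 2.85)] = (-16.6353*q^2 + 12.8666*q - 8.1833)/(3.6481*q^4 + 18.8708*q^3 + 13.5166*q^2 - 28.158*q + 8.1225)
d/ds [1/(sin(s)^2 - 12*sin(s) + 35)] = 2*(6 - sin(s))*cos(s)/(sin(s)^2 - 12*sin(s) + 35)^2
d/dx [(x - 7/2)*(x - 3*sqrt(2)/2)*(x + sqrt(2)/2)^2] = 4*x^3 - 21*x^2/2 - 3*sqrt(2)*x^2/2 - 5*x + 7*sqrt(2)*x/2 - 3*sqrt(2)/4 + 35/4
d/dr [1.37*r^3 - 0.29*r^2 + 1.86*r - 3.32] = 4.11*r^2 - 0.58*r + 1.86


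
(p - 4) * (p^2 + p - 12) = p^3 - 3*p^2 - 16*p + 48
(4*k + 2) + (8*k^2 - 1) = 8*k^2 + 4*k + 1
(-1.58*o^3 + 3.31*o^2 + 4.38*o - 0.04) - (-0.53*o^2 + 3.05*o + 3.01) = -1.58*o^3 + 3.84*o^2 + 1.33*o - 3.05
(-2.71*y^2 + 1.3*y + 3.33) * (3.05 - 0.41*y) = 1.1111*y^3 - 8.7985*y^2 + 2.5997*y + 10.1565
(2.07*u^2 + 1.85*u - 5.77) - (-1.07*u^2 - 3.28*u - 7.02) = 3.14*u^2 + 5.13*u + 1.25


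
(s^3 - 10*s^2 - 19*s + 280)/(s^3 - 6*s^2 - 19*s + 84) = (s^2 - 3*s - 40)/(s^2 + s - 12)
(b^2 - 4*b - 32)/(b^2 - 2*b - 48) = (b + 4)/(b + 6)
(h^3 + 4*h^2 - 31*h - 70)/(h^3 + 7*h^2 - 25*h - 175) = (h + 2)/(h + 5)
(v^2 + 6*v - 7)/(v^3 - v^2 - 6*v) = (-v^2 - 6*v + 7)/(v*(-v^2 + v + 6))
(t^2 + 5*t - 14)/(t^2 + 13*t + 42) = (t - 2)/(t + 6)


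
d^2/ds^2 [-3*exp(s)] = -3*exp(s)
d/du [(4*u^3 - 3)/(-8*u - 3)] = 4*(8*u^3 - 3*u^2*(8*u + 3) - 6)/(8*u + 3)^2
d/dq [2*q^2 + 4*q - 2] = 4*q + 4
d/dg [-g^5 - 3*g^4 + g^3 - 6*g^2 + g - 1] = -5*g^4 - 12*g^3 + 3*g^2 - 12*g + 1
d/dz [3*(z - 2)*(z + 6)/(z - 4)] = 3*(z^2 - 8*z - 4)/(z^2 - 8*z + 16)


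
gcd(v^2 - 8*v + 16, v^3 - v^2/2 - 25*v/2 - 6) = v - 4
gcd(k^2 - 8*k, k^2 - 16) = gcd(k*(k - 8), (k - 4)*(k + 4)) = 1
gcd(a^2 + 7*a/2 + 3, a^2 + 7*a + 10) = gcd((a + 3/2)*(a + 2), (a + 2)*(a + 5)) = a + 2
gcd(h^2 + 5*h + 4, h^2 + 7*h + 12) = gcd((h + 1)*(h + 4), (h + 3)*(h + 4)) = h + 4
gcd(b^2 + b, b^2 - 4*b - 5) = b + 1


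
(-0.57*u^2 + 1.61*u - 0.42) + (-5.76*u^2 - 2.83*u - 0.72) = -6.33*u^2 - 1.22*u - 1.14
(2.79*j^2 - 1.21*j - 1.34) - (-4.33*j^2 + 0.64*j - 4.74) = 7.12*j^2 - 1.85*j + 3.4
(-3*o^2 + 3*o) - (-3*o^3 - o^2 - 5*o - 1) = 3*o^3 - 2*o^2 + 8*o + 1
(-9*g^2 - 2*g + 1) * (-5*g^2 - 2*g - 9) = 45*g^4 + 28*g^3 + 80*g^2 + 16*g - 9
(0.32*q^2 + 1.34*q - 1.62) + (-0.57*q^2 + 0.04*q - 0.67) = -0.25*q^2 + 1.38*q - 2.29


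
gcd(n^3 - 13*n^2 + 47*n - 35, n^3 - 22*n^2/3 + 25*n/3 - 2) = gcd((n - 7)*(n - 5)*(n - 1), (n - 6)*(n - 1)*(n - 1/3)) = n - 1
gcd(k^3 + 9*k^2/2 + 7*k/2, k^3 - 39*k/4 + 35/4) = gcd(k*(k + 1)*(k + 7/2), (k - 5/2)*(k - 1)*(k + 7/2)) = k + 7/2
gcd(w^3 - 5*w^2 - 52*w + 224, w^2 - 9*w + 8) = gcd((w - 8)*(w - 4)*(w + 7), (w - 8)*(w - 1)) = w - 8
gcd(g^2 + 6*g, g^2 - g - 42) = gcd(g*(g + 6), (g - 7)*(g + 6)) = g + 6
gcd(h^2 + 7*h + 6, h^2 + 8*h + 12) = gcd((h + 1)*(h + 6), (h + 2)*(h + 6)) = h + 6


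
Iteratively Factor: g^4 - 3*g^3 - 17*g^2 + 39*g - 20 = (g - 5)*(g^3 + 2*g^2 - 7*g + 4) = (g - 5)*(g - 1)*(g^2 + 3*g - 4) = (g - 5)*(g - 1)*(g + 4)*(g - 1)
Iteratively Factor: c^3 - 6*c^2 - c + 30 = (c - 5)*(c^2 - c - 6) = (c - 5)*(c - 3)*(c + 2)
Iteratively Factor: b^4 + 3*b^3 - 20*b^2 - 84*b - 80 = (b + 2)*(b^3 + b^2 - 22*b - 40) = (b - 5)*(b + 2)*(b^2 + 6*b + 8) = (b - 5)*(b + 2)*(b + 4)*(b + 2)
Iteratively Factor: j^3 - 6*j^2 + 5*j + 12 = (j - 3)*(j^2 - 3*j - 4) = (j - 3)*(j + 1)*(j - 4)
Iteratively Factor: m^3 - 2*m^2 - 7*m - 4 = (m - 4)*(m^2 + 2*m + 1) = (m - 4)*(m + 1)*(m + 1)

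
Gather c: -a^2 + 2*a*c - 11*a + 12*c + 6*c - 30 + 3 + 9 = -a^2 - 11*a + c*(2*a + 18) - 18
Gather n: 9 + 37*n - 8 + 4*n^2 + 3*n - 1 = 4*n^2 + 40*n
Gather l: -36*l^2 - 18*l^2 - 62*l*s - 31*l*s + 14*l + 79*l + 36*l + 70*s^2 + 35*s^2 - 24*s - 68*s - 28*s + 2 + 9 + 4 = -54*l^2 + l*(129 - 93*s) + 105*s^2 - 120*s + 15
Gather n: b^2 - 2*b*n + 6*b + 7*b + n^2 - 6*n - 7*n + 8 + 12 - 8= b^2 + 13*b + n^2 + n*(-2*b - 13) + 12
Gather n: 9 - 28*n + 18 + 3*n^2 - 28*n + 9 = 3*n^2 - 56*n + 36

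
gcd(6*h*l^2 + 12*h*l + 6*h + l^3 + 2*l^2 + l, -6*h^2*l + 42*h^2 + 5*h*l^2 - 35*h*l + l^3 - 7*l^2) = 6*h + l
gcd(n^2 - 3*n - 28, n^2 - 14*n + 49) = n - 7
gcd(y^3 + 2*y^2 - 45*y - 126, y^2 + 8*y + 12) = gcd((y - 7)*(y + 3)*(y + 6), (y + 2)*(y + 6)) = y + 6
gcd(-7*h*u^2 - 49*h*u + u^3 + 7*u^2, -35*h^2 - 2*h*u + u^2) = -7*h + u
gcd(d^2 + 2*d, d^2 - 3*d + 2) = 1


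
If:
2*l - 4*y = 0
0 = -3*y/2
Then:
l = 0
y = 0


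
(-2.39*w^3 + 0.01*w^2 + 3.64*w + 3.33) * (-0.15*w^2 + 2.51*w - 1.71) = 0.3585*w^5 - 6.0004*w^4 + 3.566*w^3 + 8.6198*w^2 + 2.1339*w - 5.6943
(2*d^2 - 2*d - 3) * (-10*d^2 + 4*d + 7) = -20*d^4 + 28*d^3 + 36*d^2 - 26*d - 21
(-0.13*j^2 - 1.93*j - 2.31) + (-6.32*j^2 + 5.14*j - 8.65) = -6.45*j^2 + 3.21*j - 10.96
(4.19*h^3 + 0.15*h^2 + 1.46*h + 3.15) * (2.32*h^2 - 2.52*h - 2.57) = 9.7208*h^5 - 10.2108*h^4 - 7.7591*h^3 + 3.2433*h^2 - 11.6902*h - 8.0955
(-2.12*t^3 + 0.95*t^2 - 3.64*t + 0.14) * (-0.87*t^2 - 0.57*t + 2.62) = 1.8444*t^5 + 0.3819*t^4 - 2.9291*t^3 + 4.442*t^2 - 9.6166*t + 0.3668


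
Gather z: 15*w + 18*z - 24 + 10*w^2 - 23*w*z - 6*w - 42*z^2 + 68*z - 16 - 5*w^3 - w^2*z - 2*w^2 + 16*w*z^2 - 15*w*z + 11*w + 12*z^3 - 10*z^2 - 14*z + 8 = -5*w^3 + 8*w^2 + 20*w + 12*z^3 + z^2*(16*w - 52) + z*(-w^2 - 38*w + 72) - 32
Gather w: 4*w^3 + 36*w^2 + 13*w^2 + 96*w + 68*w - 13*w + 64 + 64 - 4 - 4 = 4*w^3 + 49*w^2 + 151*w + 120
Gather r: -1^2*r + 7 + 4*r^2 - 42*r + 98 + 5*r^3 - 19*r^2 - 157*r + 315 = 5*r^3 - 15*r^2 - 200*r + 420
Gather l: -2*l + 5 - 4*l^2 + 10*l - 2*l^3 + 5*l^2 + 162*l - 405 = -2*l^3 + l^2 + 170*l - 400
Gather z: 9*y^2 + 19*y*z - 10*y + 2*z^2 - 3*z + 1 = 9*y^2 - 10*y + 2*z^2 + z*(19*y - 3) + 1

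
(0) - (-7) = 7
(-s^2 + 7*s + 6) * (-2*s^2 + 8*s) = 2*s^4 - 22*s^3 + 44*s^2 + 48*s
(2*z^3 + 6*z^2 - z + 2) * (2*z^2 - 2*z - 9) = 4*z^5 + 8*z^4 - 32*z^3 - 48*z^2 + 5*z - 18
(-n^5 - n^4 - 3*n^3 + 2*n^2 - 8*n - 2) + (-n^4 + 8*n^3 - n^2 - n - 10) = -n^5 - 2*n^4 + 5*n^3 + n^2 - 9*n - 12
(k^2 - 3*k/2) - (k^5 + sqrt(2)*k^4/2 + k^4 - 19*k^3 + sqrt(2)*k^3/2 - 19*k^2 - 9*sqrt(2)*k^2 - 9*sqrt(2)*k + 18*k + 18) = -k^5 - k^4 - sqrt(2)*k^4/2 - sqrt(2)*k^3/2 + 19*k^3 + 9*sqrt(2)*k^2 + 20*k^2 - 39*k/2 + 9*sqrt(2)*k - 18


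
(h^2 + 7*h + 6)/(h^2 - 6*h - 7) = (h + 6)/(h - 7)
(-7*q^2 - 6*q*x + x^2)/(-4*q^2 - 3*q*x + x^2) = (-7*q + x)/(-4*q + x)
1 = 1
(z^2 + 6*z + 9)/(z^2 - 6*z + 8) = (z^2 + 6*z + 9)/(z^2 - 6*z + 8)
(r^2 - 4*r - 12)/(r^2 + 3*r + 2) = (r - 6)/(r + 1)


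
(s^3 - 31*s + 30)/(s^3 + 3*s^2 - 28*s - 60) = (s - 1)/(s + 2)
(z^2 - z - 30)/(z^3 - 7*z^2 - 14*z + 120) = (z + 5)/(z^2 - z - 20)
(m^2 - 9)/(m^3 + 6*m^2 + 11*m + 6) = (m - 3)/(m^2 + 3*m + 2)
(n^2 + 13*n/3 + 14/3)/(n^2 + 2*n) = (n + 7/3)/n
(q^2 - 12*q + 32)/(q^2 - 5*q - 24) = (q - 4)/(q + 3)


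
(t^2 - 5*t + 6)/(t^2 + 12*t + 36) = (t^2 - 5*t + 6)/(t^2 + 12*t + 36)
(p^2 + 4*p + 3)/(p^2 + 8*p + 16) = (p^2 + 4*p + 3)/(p^2 + 8*p + 16)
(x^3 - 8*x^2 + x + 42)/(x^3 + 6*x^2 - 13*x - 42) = (x - 7)/(x + 7)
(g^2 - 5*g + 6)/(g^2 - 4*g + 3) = (g - 2)/(g - 1)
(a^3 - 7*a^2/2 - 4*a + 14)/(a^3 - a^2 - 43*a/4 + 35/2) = 2*(2*a^2 - 3*a - 14)/(4*a^2 + 4*a - 35)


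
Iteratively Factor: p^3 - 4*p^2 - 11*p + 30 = (p + 3)*(p^2 - 7*p + 10) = (p - 5)*(p + 3)*(p - 2)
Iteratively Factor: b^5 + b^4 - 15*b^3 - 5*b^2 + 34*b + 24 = (b + 1)*(b^4 - 15*b^2 + 10*b + 24) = (b - 2)*(b + 1)*(b^3 + 2*b^2 - 11*b - 12) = (b - 2)*(b + 1)^2*(b^2 + b - 12) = (b - 2)*(b + 1)^2*(b + 4)*(b - 3)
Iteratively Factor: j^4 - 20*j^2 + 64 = (j - 2)*(j^3 + 2*j^2 - 16*j - 32) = (j - 2)*(j + 2)*(j^2 - 16) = (j - 2)*(j + 2)*(j + 4)*(j - 4)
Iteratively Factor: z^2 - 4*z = (z - 4)*(z)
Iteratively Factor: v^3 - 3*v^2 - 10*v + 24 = (v - 2)*(v^2 - v - 12) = (v - 2)*(v + 3)*(v - 4)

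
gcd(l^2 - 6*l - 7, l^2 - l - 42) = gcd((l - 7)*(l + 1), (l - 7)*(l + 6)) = l - 7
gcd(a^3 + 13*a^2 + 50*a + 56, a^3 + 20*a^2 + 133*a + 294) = a + 7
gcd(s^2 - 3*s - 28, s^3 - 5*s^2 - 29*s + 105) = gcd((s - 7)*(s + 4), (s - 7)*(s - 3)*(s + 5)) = s - 7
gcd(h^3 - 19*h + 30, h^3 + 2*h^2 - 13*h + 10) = h^2 + 3*h - 10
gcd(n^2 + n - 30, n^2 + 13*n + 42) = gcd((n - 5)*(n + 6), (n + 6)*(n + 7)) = n + 6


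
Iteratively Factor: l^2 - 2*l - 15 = (l - 5)*(l + 3)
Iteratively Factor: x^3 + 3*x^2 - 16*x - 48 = (x + 3)*(x^2 - 16) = (x + 3)*(x + 4)*(x - 4)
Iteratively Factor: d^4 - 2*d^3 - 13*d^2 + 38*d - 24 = (d + 4)*(d^3 - 6*d^2 + 11*d - 6) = (d - 2)*(d + 4)*(d^2 - 4*d + 3) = (d - 3)*(d - 2)*(d + 4)*(d - 1)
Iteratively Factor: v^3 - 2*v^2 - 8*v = (v)*(v^2 - 2*v - 8) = v*(v - 4)*(v + 2)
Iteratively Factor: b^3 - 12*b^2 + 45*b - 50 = (b - 2)*(b^2 - 10*b + 25) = (b - 5)*(b - 2)*(b - 5)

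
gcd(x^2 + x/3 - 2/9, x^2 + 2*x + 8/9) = x + 2/3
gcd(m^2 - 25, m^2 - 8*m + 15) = m - 5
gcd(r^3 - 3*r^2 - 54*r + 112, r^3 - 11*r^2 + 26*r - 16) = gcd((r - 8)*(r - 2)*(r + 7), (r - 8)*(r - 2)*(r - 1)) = r^2 - 10*r + 16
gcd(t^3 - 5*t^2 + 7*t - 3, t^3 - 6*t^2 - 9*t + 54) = t - 3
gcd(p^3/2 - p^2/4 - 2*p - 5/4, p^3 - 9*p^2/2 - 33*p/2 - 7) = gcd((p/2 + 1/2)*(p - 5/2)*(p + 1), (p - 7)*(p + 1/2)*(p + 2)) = 1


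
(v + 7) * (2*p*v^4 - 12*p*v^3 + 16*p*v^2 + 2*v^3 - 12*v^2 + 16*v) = 2*p*v^5 + 2*p*v^4 - 68*p*v^3 + 112*p*v^2 + 2*v^4 + 2*v^3 - 68*v^2 + 112*v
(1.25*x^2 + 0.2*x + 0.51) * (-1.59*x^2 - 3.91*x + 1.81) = -1.9875*x^4 - 5.2055*x^3 + 0.6696*x^2 - 1.6321*x + 0.9231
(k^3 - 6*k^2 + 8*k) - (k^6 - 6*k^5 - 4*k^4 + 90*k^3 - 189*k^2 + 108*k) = -k^6 + 6*k^5 + 4*k^4 - 89*k^3 + 183*k^2 - 100*k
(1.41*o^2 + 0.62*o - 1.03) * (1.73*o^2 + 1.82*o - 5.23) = 2.4393*o^4 + 3.6388*o^3 - 8.0278*o^2 - 5.1172*o + 5.3869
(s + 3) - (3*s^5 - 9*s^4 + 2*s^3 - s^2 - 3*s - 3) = -3*s^5 + 9*s^4 - 2*s^3 + s^2 + 4*s + 6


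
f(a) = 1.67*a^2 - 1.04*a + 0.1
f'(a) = 3.34*a - 1.04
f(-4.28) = 35.14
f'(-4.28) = -15.34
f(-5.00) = 47.05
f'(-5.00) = -17.74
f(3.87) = 21.09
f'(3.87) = 11.89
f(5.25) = 40.67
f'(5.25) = 16.50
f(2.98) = 11.83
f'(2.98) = 8.91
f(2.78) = 10.12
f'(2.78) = 8.25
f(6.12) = 56.28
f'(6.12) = 19.40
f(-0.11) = 0.23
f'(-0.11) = -1.41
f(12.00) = 228.10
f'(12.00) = 39.04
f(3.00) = 12.01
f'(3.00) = 8.98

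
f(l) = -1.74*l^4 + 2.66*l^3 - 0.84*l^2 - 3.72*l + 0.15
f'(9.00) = -4446.30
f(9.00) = -9578.37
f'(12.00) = -10901.64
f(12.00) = -31649.61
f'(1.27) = -7.24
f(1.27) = -5.01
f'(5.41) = -881.30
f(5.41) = -1113.90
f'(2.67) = -83.79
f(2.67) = -53.57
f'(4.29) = -413.58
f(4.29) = -410.61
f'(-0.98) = 12.14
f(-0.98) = -1.12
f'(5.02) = -691.54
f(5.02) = -808.19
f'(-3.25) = 324.95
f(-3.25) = -282.07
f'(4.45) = -466.50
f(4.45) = -480.96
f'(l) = -6.96*l^3 + 7.98*l^2 - 1.68*l - 3.72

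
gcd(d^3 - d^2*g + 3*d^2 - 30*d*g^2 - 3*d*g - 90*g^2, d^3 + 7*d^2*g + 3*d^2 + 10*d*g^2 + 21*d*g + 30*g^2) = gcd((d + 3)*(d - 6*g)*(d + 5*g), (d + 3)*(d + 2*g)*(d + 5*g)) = d^2 + 5*d*g + 3*d + 15*g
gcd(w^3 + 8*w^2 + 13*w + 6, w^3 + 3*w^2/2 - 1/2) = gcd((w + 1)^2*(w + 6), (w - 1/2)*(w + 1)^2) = w^2 + 2*w + 1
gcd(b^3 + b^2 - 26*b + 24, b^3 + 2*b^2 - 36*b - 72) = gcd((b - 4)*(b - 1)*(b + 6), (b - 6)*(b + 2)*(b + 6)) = b + 6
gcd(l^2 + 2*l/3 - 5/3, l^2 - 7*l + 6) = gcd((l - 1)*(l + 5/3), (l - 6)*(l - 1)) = l - 1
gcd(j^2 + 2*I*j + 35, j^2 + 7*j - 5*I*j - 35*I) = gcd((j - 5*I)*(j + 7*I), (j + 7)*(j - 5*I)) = j - 5*I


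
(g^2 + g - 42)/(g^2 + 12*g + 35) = (g - 6)/(g + 5)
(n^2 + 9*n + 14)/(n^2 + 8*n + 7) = (n + 2)/(n + 1)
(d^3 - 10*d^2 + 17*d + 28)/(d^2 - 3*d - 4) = d - 7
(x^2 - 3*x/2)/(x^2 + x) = (x - 3/2)/(x + 1)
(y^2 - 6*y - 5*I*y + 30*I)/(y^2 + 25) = (y - 6)/(y + 5*I)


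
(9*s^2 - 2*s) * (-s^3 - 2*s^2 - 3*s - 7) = -9*s^5 - 16*s^4 - 23*s^3 - 57*s^2 + 14*s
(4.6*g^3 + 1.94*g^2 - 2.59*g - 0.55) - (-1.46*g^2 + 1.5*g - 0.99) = 4.6*g^3 + 3.4*g^2 - 4.09*g + 0.44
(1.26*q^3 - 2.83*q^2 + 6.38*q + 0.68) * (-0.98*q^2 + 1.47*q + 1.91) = -1.2348*q^5 + 4.6256*q^4 - 8.0059*q^3 + 3.3069*q^2 + 13.1854*q + 1.2988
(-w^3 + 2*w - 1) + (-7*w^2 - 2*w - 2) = -w^3 - 7*w^2 - 3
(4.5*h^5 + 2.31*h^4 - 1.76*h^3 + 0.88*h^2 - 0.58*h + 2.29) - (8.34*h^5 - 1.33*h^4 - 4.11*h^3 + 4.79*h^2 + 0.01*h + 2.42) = -3.84*h^5 + 3.64*h^4 + 2.35*h^3 - 3.91*h^2 - 0.59*h - 0.13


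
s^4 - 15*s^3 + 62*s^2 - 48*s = s*(s - 8)*(s - 6)*(s - 1)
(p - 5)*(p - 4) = p^2 - 9*p + 20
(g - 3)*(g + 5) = g^2 + 2*g - 15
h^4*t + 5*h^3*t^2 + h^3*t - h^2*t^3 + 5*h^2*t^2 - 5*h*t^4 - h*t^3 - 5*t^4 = (h - t)*(h + t)*(h + 5*t)*(h*t + t)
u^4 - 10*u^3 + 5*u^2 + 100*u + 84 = (u - 7)*(u - 6)*(u + 1)*(u + 2)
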